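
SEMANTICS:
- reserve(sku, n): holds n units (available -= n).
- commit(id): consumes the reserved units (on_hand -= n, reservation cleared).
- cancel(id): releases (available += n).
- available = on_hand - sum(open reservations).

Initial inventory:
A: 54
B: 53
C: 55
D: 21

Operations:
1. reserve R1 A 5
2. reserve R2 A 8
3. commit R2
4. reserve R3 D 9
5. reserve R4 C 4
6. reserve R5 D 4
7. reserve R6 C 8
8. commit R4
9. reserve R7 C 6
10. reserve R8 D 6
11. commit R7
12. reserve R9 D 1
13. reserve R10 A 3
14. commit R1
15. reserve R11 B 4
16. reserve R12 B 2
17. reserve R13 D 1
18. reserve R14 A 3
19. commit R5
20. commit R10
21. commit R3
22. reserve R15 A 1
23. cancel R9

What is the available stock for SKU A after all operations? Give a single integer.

Answer: 34

Derivation:
Step 1: reserve R1 A 5 -> on_hand[A=54 B=53 C=55 D=21] avail[A=49 B=53 C=55 D=21] open={R1}
Step 2: reserve R2 A 8 -> on_hand[A=54 B=53 C=55 D=21] avail[A=41 B=53 C=55 D=21] open={R1,R2}
Step 3: commit R2 -> on_hand[A=46 B=53 C=55 D=21] avail[A=41 B=53 C=55 D=21] open={R1}
Step 4: reserve R3 D 9 -> on_hand[A=46 B=53 C=55 D=21] avail[A=41 B=53 C=55 D=12] open={R1,R3}
Step 5: reserve R4 C 4 -> on_hand[A=46 B=53 C=55 D=21] avail[A=41 B=53 C=51 D=12] open={R1,R3,R4}
Step 6: reserve R5 D 4 -> on_hand[A=46 B=53 C=55 D=21] avail[A=41 B=53 C=51 D=8] open={R1,R3,R4,R5}
Step 7: reserve R6 C 8 -> on_hand[A=46 B=53 C=55 D=21] avail[A=41 B=53 C=43 D=8] open={R1,R3,R4,R5,R6}
Step 8: commit R4 -> on_hand[A=46 B=53 C=51 D=21] avail[A=41 B=53 C=43 D=8] open={R1,R3,R5,R6}
Step 9: reserve R7 C 6 -> on_hand[A=46 B=53 C=51 D=21] avail[A=41 B=53 C=37 D=8] open={R1,R3,R5,R6,R7}
Step 10: reserve R8 D 6 -> on_hand[A=46 B=53 C=51 D=21] avail[A=41 B=53 C=37 D=2] open={R1,R3,R5,R6,R7,R8}
Step 11: commit R7 -> on_hand[A=46 B=53 C=45 D=21] avail[A=41 B=53 C=37 D=2] open={R1,R3,R5,R6,R8}
Step 12: reserve R9 D 1 -> on_hand[A=46 B=53 C=45 D=21] avail[A=41 B=53 C=37 D=1] open={R1,R3,R5,R6,R8,R9}
Step 13: reserve R10 A 3 -> on_hand[A=46 B=53 C=45 D=21] avail[A=38 B=53 C=37 D=1] open={R1,R10,R3,R5,R6,R8,R9}
Step 14: commit R1 -> on_hand[A=41 B=53 C=45 D=21] avail[A=38 B=53 C=37 D=1] open={R10,R3,R5,R6,R8,R9}
Step 15: reserve R11 B 4 -> on_hand[A=41 B=53 C=45 D=21] avail[A=38 B=49 C=37 D=1] open={R10,R11,R3,R5,R6,R8,R9}
Step 16: reserve R12 B 2 -> on_hand[A=41 B=53 C=45 D=21] avail[A=38 B=47 C=37 D=1] open={R10,R11,R12,R3,R5,R6,R8,R9}
Step 17: reserve R13 D 1 -> on_hand[A=41 B=53 C=45 D=21] avail[A=38 B=47 C=37 D=0] open={R10,R11,R12,R13,R3,R5,R6,R8,R9}
Step 18: reserve R14 A 3 -> on_hand[A=41 B=53 C=45 D=21] avail[A=35 B=47 C=37 D=0] open={R10,R11,R12,R13,R14,R3,R5,R6,R8,R9}
Step 19: commit R5 -> on_hand[A=41 B=53 C=45 D=17] avail[A=35 B=47 C=37 D=0] open={R10,R11,R12,R13,R14,R3,R6,R8,R9}
Step 20: commit R10 -> on_hand[A=38 B=53 C=45 D=17] avail[A=35 B=47 C=37 D=0] open={R11,R12,R13,R14,R3,R6,R8,R9}
Step 21: commit R3 -> on_hand[A=38 B=53 C=45 D=8] avail[A=35 B=47 C=37 D=0] open={R11,R12,R13,R14,R6,R8,R9}
Step 22: reserve R15 A 1 -> on_hand[A=38 B=53 C=45 D=8] avail[A=34 B=47 C=37 D=0] open={R11,R12,R13,R14,R15,R6,R8,R9}
Step 23: cancel R9 -> on_hand[A=38 B=53 C=45 D=8] avail[A=34 B=47 C=37 D=1] open={R11,R12,R13,R14,R15,R6,R8}
Final available[A] = 34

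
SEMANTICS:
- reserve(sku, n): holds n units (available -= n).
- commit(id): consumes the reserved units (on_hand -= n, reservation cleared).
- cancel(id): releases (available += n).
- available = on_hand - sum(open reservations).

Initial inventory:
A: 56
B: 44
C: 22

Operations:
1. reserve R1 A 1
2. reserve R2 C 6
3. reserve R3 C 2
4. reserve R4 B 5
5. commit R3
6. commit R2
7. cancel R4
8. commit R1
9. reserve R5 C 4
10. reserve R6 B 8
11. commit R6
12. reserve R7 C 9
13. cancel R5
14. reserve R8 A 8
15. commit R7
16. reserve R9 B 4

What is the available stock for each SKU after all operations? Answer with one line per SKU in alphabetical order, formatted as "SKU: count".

Answer: A: 47
B: 32
C: 5

Derivation:
Step 1: reserve R1 A 1 -> on_hand[A=56 B=44 C=22] avail[A=55 B=44 C=22] open={R1}
Step 2: reserve R2 C 6 -> on_hand[A=56 B=44 C=22] avail[A=55 B=44 C=16] open={R1,R2}
Step 3: reserve R3 C 2 -> on_hand[A=56 B=44 C=22] avail[A=55 B=44 C=14] open={R1,R2,R3}
Step 4: reserve R4 B 5 -> on_hand[A=56 B=44 C=22] avail[A=55 B=39 C=14] open={R1,R2,R3,R4}
Step 5: commit R3 -> on_hand[A=56 B=44 C=20] avail[A=55 B=39 C=14] open={R1,R2,R4}
Step 6: commit R2 -> on_hand[A=56 B=44 C=14] avail[A=55 B=39 C=14] open={R1,R4}
Step 7: cancel R4 -> on_hand[A=56 B=44 C=14] avail[A=55 B=44 C=14] open={R1}
Step 8: commit R1 -> on_hand[A=55 B=44 C=14] avail[A=55 B=44 C=14] open={}
Step 9: reserve R5 C 4 -> on_hand[A=55 B=44 C=14] avail[A=55 B=44 C=10] open={R5}
Step 10: reserve R6 B 8 -> on_hand[A=55 B=44 C=14] avail[A=55 B=36 C=10] open={R5,R6}
Step 11: commit R6 -> on_hand[A=55 B=36 C=14] avail[A=55 B=36 C=10] open={R5}
Step 12: reserve R7 C 9 -> on_hand[A=55 B=36 C=14] avail[A=55 B=36 C=1] open={R5,R7}
Step 13: cancel R5 -> on_hand[A=55 B=36 C=14] avail[A=55 B=36 C=5] open={R7}
Step 14: reserve R8 A 8 -> on_hand[A=55 B=36 C=14] avail[A=47 B=36 C=5] open={R7,R8}
Step 15: commit R7 -> on_hand[A=55 B=36 C=5] avail[A=47 B=36 C=5] open={R8}
Step 16: reserve R9 B 4 -> on_hand[A=55 B=36 C=5] avail[A=47 B=32 C=5] open={R8,R9}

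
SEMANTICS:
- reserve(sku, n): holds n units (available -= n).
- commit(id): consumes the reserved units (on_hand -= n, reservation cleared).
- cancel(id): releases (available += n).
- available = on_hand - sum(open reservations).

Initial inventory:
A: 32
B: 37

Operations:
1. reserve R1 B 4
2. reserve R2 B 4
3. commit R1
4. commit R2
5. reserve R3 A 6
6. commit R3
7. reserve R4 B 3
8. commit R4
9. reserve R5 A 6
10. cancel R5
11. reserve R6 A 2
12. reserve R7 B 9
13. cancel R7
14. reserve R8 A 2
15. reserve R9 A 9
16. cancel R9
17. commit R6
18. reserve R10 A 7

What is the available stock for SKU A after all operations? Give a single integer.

Answer: 15

Derivation:
Step 1: reserve R1 B 4 -> on_hand[A=32 B=37] avail[A=32 B=33] open={R1}
Step 2: reserve R2 B 4 -> on_hand[A=32 B=37] avail[A=32 B=29] open={R1,R2}
Step 3: commit R1 -> on_hand[A=32 B=33] avail[A=32 B=29] open={R2}
Step 4: commit R2 -> on_hand[A=32 B=29] avail[A=32 B=29] open={}
Step 5: reserve R3 A 6 -> on_hand[A=32 B=29] avail[A=26 B=29] open={R3}
Step 6: commit R3 -> on_hand[A=26 B=29] avail[A=26 B=29] open={}
Step 7: reserve R4 B 3 -> on_hand[A=26 B=29] avail[A=26 B=26] open={R4}
Step 8: commit R4 -> on_hand[A=26 B=26] avail[A=26 B=26] open={}
Step 9: reserve R5 A 6 -> on_hand[A=26 B=26] avail[A=20 B=26] open={R5}
Step 10: cancel R5 -> on_hand[A=26 B=26] avail[A=26 B=26] open={}
Step 11: reserve R6 A 2 -> on_hand[A=26 B=26] avail[A=24 B=26] open={R6}
Step 12: reserve R7 B 9 -> on_hand[A=26 B=26] avail[A=24 B=17] open={R6,R7}
Step 13: cancel R7 -> on_hand[A=26 B=26] avail[A=24 B=26] open={R6}
Step 14: reserve R8 A 2 -> on_hand[A=26 B=26] avail[A=22 B=26] open={R6,R8}
Step 15: reserve R9 A 9 -> on_hand[A=26 B=26] avail[A=13 B=26] open={R6,R8,R9}
Step 16: cancel R9 -> on_hand[A=26 B=26] avail[A=22 B=26] open={R6,R8}
Step 17: commit R6 -> on_hand[A=24 B=26] avail[A=22 B=26] open={R8}
Step 18: reserve R10 A 7 -> on_hand[A=24 B=26] avail[A=15 B=26] open={R10,R8}
Final available[A] = 15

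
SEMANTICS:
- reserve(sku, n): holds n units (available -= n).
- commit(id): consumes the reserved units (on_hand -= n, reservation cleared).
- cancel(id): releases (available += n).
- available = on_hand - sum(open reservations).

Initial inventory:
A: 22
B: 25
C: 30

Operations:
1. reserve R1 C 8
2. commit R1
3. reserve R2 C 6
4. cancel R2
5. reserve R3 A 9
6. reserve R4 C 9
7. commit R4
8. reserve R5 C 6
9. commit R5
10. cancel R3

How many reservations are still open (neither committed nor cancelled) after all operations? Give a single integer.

Step 1: reserve R1 C 8 -> on_hand[A=22 B=25 C=30] avail[A=22 B=25 C=22] open={R1}
Step 2: commit R1 -> on_hand[A=22 B=25 C=22] avail[A=22 B=25 C=22] open={}
Step 3: reserve R2 C 6 -> on_hand[A=22 B=25 C=22] avail[A=22 B=25 C=16] open={R2}
Step 4: cancel R2 -> on_hand[A=22 B=25 C=22] avail[A=22 B=25 C=22] open={}
Step 5: reserve R3 A 9 -> on_hand[A=22 B=25 C=22] avail[A=13 B=25 C=22] open={R3}
Step 6: reserve R4 C 9 -> on_hand[A=22 B=25 C=22] avail[A=13 B=25 C=13] open={R3,R4}
Step 7: commit R4 -> on_hand[A=22 B=25 C=13] avail[A=13 B=25 C=13] open={R3}
Step 8: reserve R5 C 6 -> on_hand[A=22 B=25 C=13] avail[A=13 B=25 C=7] open={R3,R5}
Step 9: commit R5 -> on_hand[A=22 B=25 C=7] avail[A=13 B=25 C=7] open={R3}
Step 10: cancel R3 -> on_hand[A=22 B=25 C=7] avail[A=22 B=25 C=7] open={}
Open reservations: [] -> 0

Answer: 0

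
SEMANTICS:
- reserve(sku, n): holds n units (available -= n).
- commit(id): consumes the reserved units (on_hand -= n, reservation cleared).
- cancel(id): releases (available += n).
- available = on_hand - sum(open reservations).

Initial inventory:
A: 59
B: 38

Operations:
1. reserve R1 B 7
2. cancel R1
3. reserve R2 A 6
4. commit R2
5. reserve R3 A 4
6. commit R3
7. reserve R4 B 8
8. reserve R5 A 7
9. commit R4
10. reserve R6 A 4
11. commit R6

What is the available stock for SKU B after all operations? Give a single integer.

Step 1: reserve R1 B 7 -> on_hand[A=59 B=38] avail[A=59 B=31] open={R1}
Step 2: cancel R1 -> on_hand[A=59 B=38] avail[A=59 B=38] open={}
Step 3: reserve R2 A 6 -> on_hand[A=59 B=38] avail[A=53 B=38] open={R2}
Step 4: commit R2 -> on_hand[A=53 B=38] avail[A=53 B=38] open={}
Step 5: reserve R3 A 4 -> on_hand[A=53 B=38] avail[A=49 B=38] open={R3}
Step 6: commit R3 -> on_hand[A=49 B=38] avail[A=49 B=38] open={}
Step 7: reserve R4 B 8 -> on_hand[A=49 B=38] avail[A=49 B=30] open={R4}
Step 8: reserve R5 A 7 -> on_hand[A=49 B=38] avail[A=42 B=30] open={R4,R5}
Step 9: commit R4 -> on_hand[A=49 B=30] avail[A=42 B=30] open={R5}
Step 10: reserve R6 A 4 -> on_hand[A=49 B=30] avail[A=38 B=30] open={R5,R6}
Step 11: commit R6 -> on_hand[A=45 B=30] avail[A=38 B=30] open={R5}
Final available[B] = 30

Answer: 30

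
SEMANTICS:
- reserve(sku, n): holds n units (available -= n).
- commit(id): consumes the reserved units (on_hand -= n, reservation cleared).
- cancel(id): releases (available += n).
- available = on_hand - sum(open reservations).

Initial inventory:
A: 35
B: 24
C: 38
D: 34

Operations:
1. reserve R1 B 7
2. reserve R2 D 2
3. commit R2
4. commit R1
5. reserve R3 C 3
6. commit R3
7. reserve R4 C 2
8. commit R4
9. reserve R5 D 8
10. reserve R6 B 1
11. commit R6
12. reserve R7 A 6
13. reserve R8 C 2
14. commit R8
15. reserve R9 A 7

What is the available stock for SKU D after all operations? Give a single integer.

Answer: 24

Derivation:
Step 1: reserve R1 B 7 -> on_hand[A=35 B=24 C=38 D=34] avail[A=35 B=17 C=38 D=34] open={R1}
Step 2: reserve R2 D 2 -> on_hand[A=35 B=24 C=38 D=34] avail[A=35 B=17 C=38 D=32] open={R1,R2}
Step 3: commit R2 -> on_hand[A=35 B=24 C=38 D=32] avail[A=35 B=17 C=38 D=32] open={R1}
Step 4: commit R1 -> on_hand[A=35 B=17 C=38 D=32] avail[A=35 B=17 C=38 D=32] open={}
Step 5: reserve R3 C 3 -> on_hand[A=35 B=17 C=38 D=32] avail[A=35 B=17 C=35 D=32] open={R3}
Step 6: commit R3 -> on_hand[A=35 B=17 C=35 D=32] avail[A=35 B=17 C=35 D=32] open={}
Step 7: reserve R4 C 2 -> on_hand[A=35 B=17 C=35 D=32] avail[A=35 B=17 C=33 D=32] open={R4}
Step 8: commit R4 -> on_hand[A=35 B=17 C=33 D=32] avail[A=35 B=17 C=33 D=32] open={}
Step 9: reserve R5 D 8 -> on_hand[A=35 B=17 C=33 D=32] avail[A=35 B=17 C=33 D=24] open={R5}
Step 10: reserve R6 B 1 -> on_hand[A=35 B=17 C=33 D=32] avail[A=35 B=16 C=33 D=24] open={R5,R6}
Step 11: commit R6 -> on_hand[A=35 B=16 C=33 D=32] avail[A=35 B=16 C=33 D=24] open={R5}
Step 12: reserve R7 A 6 -> on_hand[A=35 B=16 C=33 D=32] avail[A=29 B=16 C=33 D=24] open={R5,R7}
Step 13: reserve R8 C 2 -> on_hand[A=35 B=16 C=33 D=32] avail[A=29 B=16 C=31 D=24] open={R5,R7,R8}
Step 14: commit R8 -> on_hand[A=35 B=16 C=31 D=32] avail[A=29 B=16 C=31 D=24] open={R5,R7}
Step 15: reserve R9 A 7 -> on_hand[A=35 B=16 C=31 D=32] avail[A=22 B=16 C=31 D=24] open={R5,R7,R9}
Final available[D] = 24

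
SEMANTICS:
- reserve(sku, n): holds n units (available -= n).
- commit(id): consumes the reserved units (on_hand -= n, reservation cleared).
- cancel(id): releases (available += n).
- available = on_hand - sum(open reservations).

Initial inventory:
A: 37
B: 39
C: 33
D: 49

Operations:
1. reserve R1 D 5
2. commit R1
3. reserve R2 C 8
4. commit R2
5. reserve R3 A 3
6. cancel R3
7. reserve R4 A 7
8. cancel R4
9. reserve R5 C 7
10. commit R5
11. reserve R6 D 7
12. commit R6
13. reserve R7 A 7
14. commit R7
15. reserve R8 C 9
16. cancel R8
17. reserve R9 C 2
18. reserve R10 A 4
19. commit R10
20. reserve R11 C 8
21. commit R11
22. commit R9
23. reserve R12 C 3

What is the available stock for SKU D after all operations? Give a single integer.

Step 1: reserve R1 D 5 -> on_hand[A=37 B=39 C=33 D=49] avail[A=37 B=39 C=33 D=44] open={R1}
Step 2: commit R1 -> on_hand[A=37 B=39 C=33 D=44] avail[A=37 B=39 C=33 D=44] open={}
Step 3: reserve R2 C 8 -> on_hand[A=37 B=39 C=33 D=44] avail[A=37 B=39 C=25 D=44] open={R2}
Step 4: commit R2 -> on_hand[A=37 B=39 C=25 D=44] avail[A=37 B=39 C=25 D=44] open={}
Step 5: reserve R3 A 3 -> on_hand[A=37 B=39 C=25 D=44] avail[A=34 B=39 C=25 D=44] open={R3}
Step 6: cancel R3 -> on_hand[A=37 B=39 C=25 D=44] avail[A=37 B=39 C=25 D=44] open={}
Step 7: reserve R4 A 7 -> on_hand[A=37 B=39 C=25 D=44] avail[A=30 B=39 C=25 D=44] open={R4}
Step 8: cancel R4 -> on_hand[A=37 B=39 C=25 D=44] avail[A=37 B=39 C=25 D=44] open={}
Step 9: reserve R5 C 7 -> on_hand[A=37 B=39 C=25 D=44] avail[A=37 B=39 C=18 D=44] open={R5}
Step 10: commit R5 -> on_hand[A=37 B=39 C=18 D=44] avail[A=37 B=39 C=18 D=44] open={}
Step 11: reserve R6 D 7 -> on_hand[A=37 B=39 C=18 D=44] avail[A=37 B=39 C=18 D=37] open={R6}
Step 12: commit R6 -> on_hand[A=37 B=39 C=18 D=37] avail[A=37 B=39 C=18 D=37] open={}
Step 13: reserve R7 A 7 -> on_hand[A=37 B=39 C=18 D=37] avail[A=30 B=39 C=18 D=37] open={R7}
Step 14: commit R7 -> on_hand[A=30 B=39 C=18 D=37] avail[A=30 B=39 C=18 D=37] open={}
Step 15: reserve R8 C 9 -> on_hand[A=30 B=39 C=18 D=37] avail[A=30 B=39 C=9 D=37] open={R8}
Step 16: cancel R8 -> on_hand[A=30 B=39 C=18 D=37] avail[A=30 B=39 C=18 D=37] open={}
Step 17: reserve R9 C 2 -> on_hand[A=30 B=39 C=18 D=37] avail[A=30 B=39 C=16 D=37] open={R9}
Step 18: reserve R10 A 4 -> on_hand[A=30 B=39 C=18 D=37] avail[A=26 B=39 C=16 D=37] open={R10,R9}
Step 19: commit R10 -> on_hand[A=26 B=39 C=18 D=37] avail[A=26 B=39 C=16 D=37] open={R9}
Step 20: reserve R11 C 8 -> on_hand[A=26 B=39 C=18 D=37] avail[A=26 B=39 C=8 D=37] open={R11,R9}
Step 21: commit R11 -> on_hand[A=26 B=39 C=10 D=37] avail[A=26 B=39 C=8 D=37] open={R9}
Step 22: commit R9 -> on_hand[A=26 B=39 C=8 D=37] avail[A=26 B=39 C=8 D=37] open={}
Step 23: reserve R12 C 3 -> on_hand[A=26 B=39 C=8 D=37] avail[A=26 B=39 C=5 D=37] open={R12}
Final available[D] = 37

Answer: 37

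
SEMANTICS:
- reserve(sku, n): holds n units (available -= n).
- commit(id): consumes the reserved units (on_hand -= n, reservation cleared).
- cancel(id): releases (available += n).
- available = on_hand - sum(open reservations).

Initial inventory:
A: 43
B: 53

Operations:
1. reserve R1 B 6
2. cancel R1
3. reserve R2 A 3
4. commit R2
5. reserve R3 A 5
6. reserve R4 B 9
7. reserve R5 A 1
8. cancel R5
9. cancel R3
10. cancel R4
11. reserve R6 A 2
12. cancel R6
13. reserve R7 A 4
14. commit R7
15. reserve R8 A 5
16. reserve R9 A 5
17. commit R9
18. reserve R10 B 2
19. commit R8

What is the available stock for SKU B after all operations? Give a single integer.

Step 1: reserve R1 B 6 -> on_hand[A=43 B=53] avail[A=43 B=47] open={R1}
Step 2: cancel R1 -> on_hand[A=43 B=53] avail[A=43 B=53] open={}
Step 3: reserve R2 A 3 -> on_hand[A=43 B=53] avail[A=40 B=53] open={R2}
Step 4: commit R2 -> on_hand[A=40 B=53] avail[A=40 B=53] open={}
Step 5: reserve R3 A 5 -> on_hand[A=40 B=53] avail[A=35 B=53] open={R3}
Step 6: reserve R4 B 9 -> on_hand[A=40 B=53] avail[A=35 B=44] open={R3,R4}
Step 7: reserve R5 A 1 -> on_hand[A=40 B=53] avail[A=34 B=44] open={R3,R4,R5}
Step 8: cancel R5 -> on_hand[A=40 B=53] avail[A=35 B=44] open={R3,R4}
Step 9: cancel R3 -> on_hand[A=40 B=53] avail[A=40 B=44] open={R4}
Step 10: cancel R4 -> on_hand[A=40 B=53] avail[A=40 B=53] open={}
Step 11: reserve R6 A 2 -> on_hand[A=40 B=53] avail[A=38 B=53] open={R6}
Step 12: cancel R6 -> on_hand[A=40 B=53] avail[A=40 B=53] open={}
Step 13: reserve R7 A 4 -> on_hand[A=40 B=53] avail[A=36 B=53] open={R7}
Step 14: commit R7 -> on_hand[A=36 B=53] avail[A=36 B=53] open={}
Step 15: reserve R8 A 5 -> on_hand[A=36 B=53] avail[A=31 B=53] open={R8}
Step 16: reserve R9 A 5 -> on_hand[A=36 B=53] avail[A=26 B=53] open={R8,R9}
Step 17: commit R9 -> on_hand[A=31 B=53] avail[A=26 B=53] open={R8}
Step 18: reserve R10 B 2 -> on_hand[A=31 B=53] avail[A=26 B=51] open={R10,R8}
Step 19: commit R8 -> on_hand[A=26 B=53] avail[A=26 B=51] open={R10}
Final available[B] = 51

Answer: 51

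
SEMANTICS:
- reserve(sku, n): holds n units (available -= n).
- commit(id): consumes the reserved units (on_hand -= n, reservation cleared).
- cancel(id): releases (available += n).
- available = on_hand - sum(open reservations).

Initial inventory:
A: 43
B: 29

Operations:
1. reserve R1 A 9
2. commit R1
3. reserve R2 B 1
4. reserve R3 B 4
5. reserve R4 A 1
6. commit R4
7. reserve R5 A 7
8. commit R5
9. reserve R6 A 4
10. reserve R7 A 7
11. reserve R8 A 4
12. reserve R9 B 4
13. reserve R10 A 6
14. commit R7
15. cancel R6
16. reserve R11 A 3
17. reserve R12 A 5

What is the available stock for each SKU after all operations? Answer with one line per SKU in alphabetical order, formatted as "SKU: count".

Step 1: reserve R1 A 9 -> on_hand[A=43 B=29] avail[A=34 B=29] open={R1}
Step 2: commit R1 -> on_hand[A=34 B=29] avail[A=34 B=29] open={}
Step 3: reserve R2 B 1 -> on_hand[A=34 B=29] avail[A=34 B=28] open={R2}
Step 4: reserve R3 B 4 -> on_hand[A=34 B=29] avail[A=34 B=24] open={R2,R3}
Step 5: reserve R4 A 1 -> on_hand[A=34 B=29] avail[A=33 B=24] open={R2,R3,R4}
Step 6: commit R4 -> on_hand[A=33 B=29] avail[A=33 B=24] open={R2,R3}
Step 7: reserve R5 A 7 -> on_hand[A=33 B=29] avail[A=26 B=24] open={R2,R3,R5}
Step 8: commit R5 -> on_hand[A=26 B=29] avail[A=26 B=24] open={R2,R3}
Step 9: reserve R6 A 4 -> on_hand[A=26 B=29] avail[A=22 B=24] open={R2,R3,R6}
Step 10: reserve R7 A 7 -> on_hand[A=26 B=29] avail[A=15 B=24] open={R2,R3,R6,R7}
Step 11: reserve R8 A 4 -> on_hand[A=26 B=29] avail[A=11 B=24] open={R2,R3,R6,R7,R8}
Step 12: reserve R9 B 4 -> on_hand[A=26 B=29] avail[A=11 B=20] open={R2,R3,R6,R7,R8,R9}
Step 13: reserve R10 A 6 -> on_hand[A=26 B=29] avail[A=5 B=20] open={R10,R2,R3,R6,R7,R8,R9}
Step 14: commit R7 -> on_hand[A=19 B=29] avail[A=5 B=20] open={R10,R2,R3,R6,R8,R9}
Step 15: cancel R6 -> on_hand[A=19 B=29] avail[A=9 B=20] open={R10,R2,R3,R8,R9}
Step 16: reserve R11 A 3 -> on_hand[A=19 B=29] avail[A=6 B=20] open={R10,R11,R2,R3,R8,R9}
Step 17: reserve R12 A 5 -> on_hand[A=19 B=29] avail[A=1 B=20] open={R10,R11,R12,R2,R3,R8,R9}

Answer: A: 1
B: 20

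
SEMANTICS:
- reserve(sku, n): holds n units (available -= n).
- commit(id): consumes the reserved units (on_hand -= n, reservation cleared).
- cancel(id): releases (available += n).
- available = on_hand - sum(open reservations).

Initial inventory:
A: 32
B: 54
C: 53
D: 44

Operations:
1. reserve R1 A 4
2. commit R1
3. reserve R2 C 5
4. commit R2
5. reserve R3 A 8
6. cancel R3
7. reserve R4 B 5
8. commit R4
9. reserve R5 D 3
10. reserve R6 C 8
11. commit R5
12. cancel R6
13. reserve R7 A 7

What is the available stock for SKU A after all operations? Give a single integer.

Step 1: reserve R1 A 4 -> on_hand[A=32 B=54 C=53 D=44] avail[A=28 B=54 C=53 D=44] open={R1}
Step 2: commit R1 -> on_hand[A=28 B=54 C=53 D=44] avail[A=28 B=54 C=53 D=44] open={}
Step 3: reserve R2 C 5 -> on_hand[A=28 B=54 C=53 D=44] avail[A=28 B=54 C=48 D=44] open={R2}
Step 4: commit R2 -> on_hand[A=28 B=54 C=48 D=44] avail[A=28 B=54 C=48 D=44] open={}
Step 5: reserve R3 A 8 -> on_hand[A=28 B=54 C=48 D=44] avail[A=20 B=54 C=48 D=44] open={R3}
Step 6: cancel R3 -> on_hand[A=28 B=54 C=48 D=44] avail[A=28 B=54 C=48 D=44] open={}
Step 7: reserve R4 B 5 -> on_hand[A=28 B=54 C=48 D=44] avail[A=28 B=49 C=48 D=44] open={R4}
Step 8: commit R4 -> on_hand[A=28 B=49 C=48 D=44] avail[A=28 B=49 C=48 D=44] open={}
Step 9: reserve R5 D 3 -> on_hand[A=28 B=49 C=48 D=44] avail[A=28 B=49 C=48 D=41] open={R5}
Step 10: reserve R6 C 8 -> on_hand[A=28 B=49 C=48 D=44] avail[A=28 B=49 C=40 D=41] open={R5,R6}
Step 11: commit R5 -> on_hand[A=28 B=49 C=48 D=41] avail[A=28 B=49 C=40 D=41] open={R6}
Step 12: cancel R6 -> on_hand[A=28 B=49 C=48 D=41] avail[A=28 B=49 C=48 D=41] open={}
Step 13: reserve R7 A 7 -> on_hand[A=28 B=49 C=48 D=41] avail[A=21 B=49 C=48 D=41] open={R7}
Final available[A] = 21

Answer: 21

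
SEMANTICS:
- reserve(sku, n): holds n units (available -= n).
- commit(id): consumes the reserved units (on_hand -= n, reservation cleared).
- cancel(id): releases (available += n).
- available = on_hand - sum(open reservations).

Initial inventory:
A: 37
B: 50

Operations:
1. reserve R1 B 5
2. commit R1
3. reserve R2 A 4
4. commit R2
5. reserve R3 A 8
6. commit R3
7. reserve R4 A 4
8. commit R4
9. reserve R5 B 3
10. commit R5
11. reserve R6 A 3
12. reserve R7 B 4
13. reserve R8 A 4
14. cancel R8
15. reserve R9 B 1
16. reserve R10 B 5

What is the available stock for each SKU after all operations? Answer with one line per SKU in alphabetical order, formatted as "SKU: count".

Answer: A: 18
B: 32

Derivation:
Step 1: reserve R1 B 5 -> on_hand[A=37 B=50] avail[A=37 B=45] open={R1}
Step 2: commit R1 -> on_hand[A=37 B=45] avail[A=37 B=45] open={}
Step 3: reserve R2 A 4 -> on_hand[A=37 B=45] avail[A=33 B=45] open={R2}
Step 4: commit R2 -> on_hand[A=33 B=45] avail[A=33 B=45] open={}
Step 5: reserve R3 A 8 -> on_hand[A=33 B=45] avail[A=25 B=45] open={R3}
Step 6: commit R3 -> on_hand[A=25 B=45] avail[A=25 B=45] open={}
Step 7: reserve R4 A 4 -> on_hand[A=25 B=45] avail[A=21 B=45] open={R4}
Step 8: commit R4 -> on_hand[A=21 B=45] avail[A=21 B=45] open={}
Step 9: reserve R5 B 3 -> on_hand[A=21 B=45] avail[A=21 B=42] open={R5}
Step 10: commit R5 -> on_hand[A=21 B=42] avail[A=21 B=42] open={}
Step 11: reserve R6 A 3 -> on_hand[A=21 B=42] avail[A=18 B=42] open={R6}
Step 12: reserve R7 B 4 -> on_hand[A=21 B=42] avail[A=18 B=38] open={R6,R7}
Step 13: reserve R8 A 4 -> on_hand[A=21 B=42] avail[A=14 B=38] open={R6,R7,R8}
Step 14: cancel R8 -> on_hand[A=21 B=42] avail[A=18 B=38] open={R6,R7}
Step 15: reserve R9 B 1 -> on_hand[A=21 B=42] avail[A=18 B=37] open={R6,R7,R9}
Step 16: reserve R10 B 5 -> on_hand[A=21 B=42] avail[A=18 B=32] open={R10,R6,R7,R9}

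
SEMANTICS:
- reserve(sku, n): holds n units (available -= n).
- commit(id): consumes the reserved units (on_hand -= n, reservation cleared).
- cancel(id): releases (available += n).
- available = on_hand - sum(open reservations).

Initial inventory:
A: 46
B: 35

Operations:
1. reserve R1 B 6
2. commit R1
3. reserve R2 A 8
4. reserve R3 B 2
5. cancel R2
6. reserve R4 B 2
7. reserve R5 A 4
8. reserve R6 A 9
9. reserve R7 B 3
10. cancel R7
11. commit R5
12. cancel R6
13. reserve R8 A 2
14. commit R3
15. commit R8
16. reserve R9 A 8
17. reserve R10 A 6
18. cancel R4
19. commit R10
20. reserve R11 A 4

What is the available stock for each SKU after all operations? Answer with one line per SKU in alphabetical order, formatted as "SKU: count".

Step 1: reserve R1 B 6 -> on_hand[A=46 B=35] avail[A=46 B=29] open={R1}
Step 2: commit R1 -> on_hand[A=46 B=29] avail[A=46 B=29] open={}
Step 3: reserve R2 A 8 -> on_hand[A=46 B=29] avail[A=38 B=29] open={R2}
Step 4: reserve R3 B 2 -> on_hand[A=46 B=29] avail[A=38 B=27] open={R2,R3}
Step 5: cancel R2 -> on_hand[A=46 B=29] avail[A=46 B=27] open={R3}
Step 6: reserve R4 B 2 -> on_hand[A=46 B=29] avail[A=46 B=25] open={R3,R4}
Step 7: reserve R5 A 4 -> on_hand[A=46 B=29] avail[A=42 B=25] open={R3,R4,R5}
Step 8: reserve R6 A 9 -> on_hand[A=46 B=29] avail[A=33 B=25] open={R3,R4,R5,R6}
Step 9: reserve R7 B 3 -> on_hand[A=46 B=29] avail[A=33 B=22] open={R3,R4,R5,R6,R7}
Step 10: cancel R7 -> on_hand[A=46 B=29] avail[A=33 B=25] open={R3,R4,R5,R6}
Step 11: commit R5 -> on_hand[A=42 B=29] avail[A=33 B=25] open={R3,R4,R6}
Step 12: cancel R6 -> on_hand[A=42 B=29] avail[A=42 B=25] open={R3,R4}
Step 13: reserve R8 A 2 -> on_hand[A=42 B=29] avail[A=40 B=25] open={R3,R4,R8}
Step 14: commit R3 -> on_hand[A=42 B=27] avail[A=40 B=25] open={R4,R8}
Step 15: commit R8 -> on_hand[A=40 B=27] avail[A=40 B=25] open={R4}
Step 16: reserve R9 A 8 -> on_hand[A=40 B=27] avail[A=32 B=25] open={R4,R9}
Step 17: reserve R10 A 6 -> on_hand[A=40 B=27] avail[A=26 B=25] open={R10,R4,R9}
Step 18: cancel R4 -> on_hand[A=40 B=27] avail[A=26 B=27] open={R10,R9}
Step 19: commit R10 -> on_hand[A=34 B=27] avail[A=26 B=27] open={R9}
Step 20: reserve R11 A 4 -> on_hand[A=34 B=27] avail[A=22 B=27] open={R11,R9}

Answer: A: 22
B: 27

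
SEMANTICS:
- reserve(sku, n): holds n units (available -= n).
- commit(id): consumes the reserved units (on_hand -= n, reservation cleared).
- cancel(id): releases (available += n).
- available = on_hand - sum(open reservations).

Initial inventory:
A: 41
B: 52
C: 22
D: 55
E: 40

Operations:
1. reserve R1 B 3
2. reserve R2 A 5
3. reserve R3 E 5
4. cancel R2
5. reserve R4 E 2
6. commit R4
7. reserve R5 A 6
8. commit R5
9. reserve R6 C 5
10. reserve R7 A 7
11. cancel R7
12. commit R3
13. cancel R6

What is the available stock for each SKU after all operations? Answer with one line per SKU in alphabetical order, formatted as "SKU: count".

Answer: A: 35
B: 49
C: 22
D: 55
E: 33

Derivation:
Step 1: reserve R1 B 3 -> on_hand[A=41 B=52 C=22 D=55 E=40] avail[A=41 B=49 C=22 D=55 E=40] open={R1}
Step 2: reserve R2 A 5 -> on_hand[A=41 B=52 C=22 D=55 E=40] avail[A=36 B=49 C=22 D=55 E=40] open={R1,R2}
Step 3: reserve R3 E 5 -> on_hand[A=41 B=52 C=22 D=55 E=40] avail[A=36 B=49 C=22 D=55 E=35] open={R1,R2,R3}
Step 4: cancel R2 -> on_hand[A=41 B=52 C=22 D=55 E=40] avail[A=41 B=49 C=22 D=55 E=35] open={R1,R3}
Step 5: reserve R4 E 2 -> on_hand[A=41 B=52 C=22 D=55 E=40] avail[A=41 B=49 C=22 D=55 E=33] open={R1,R3,R4}
Step 6: commit R4 -> on_hand[A=41 B=52 C=22 D=55 E=38] avail[A=41 B=49 C=22 D=55 E=33] open={R1,R3}
Step 7: reserve R5 A 6 -> on_hand[A=41 B=52 C=22 D=55 E=38] avail[A=35 B=49 C=22 D=55 E=33] open={R1,R3,R5}
Step 8: commit R5 -> on_hand[A=35 B=52 C=22 D=55 E=38] avail[A=35 B=49 C=22 D=55 E=33] open={R1,R3}
Step 9: reserve R6 C 5 -> on_hand[A=35 B=52 C=22 D=55 E=38] avail[A=35 B=49 C=17 D=55 E=33] open={R1,R3,R6}
Step 10: reserve R7 A 7 -> on_hand[A=35 B=52 C=22 D=55 E=38] avail[A=28 B=49 C=17 D=55 E=33] open={R1,R3,R6,R7}
Step 11: cancel R7 -> on_hand[A=35 B=52 C=22 D=55 E=38] avail[A=35 B=49 C=17 D=55 E=33] open={R1,R3,R6}
Step 12: commit R3 -> on_hand[A=35 B=52 C=22 D=55 E=33] avail[A=35 B=49 C=17 D=55 E=33] open={R1,R6}
Step 13: cancel R6 -> on_hand[A=35 B=52 C=22 D=55 E=33] avail[A=35 B=49 C=22 D=55 E=33] open={R1}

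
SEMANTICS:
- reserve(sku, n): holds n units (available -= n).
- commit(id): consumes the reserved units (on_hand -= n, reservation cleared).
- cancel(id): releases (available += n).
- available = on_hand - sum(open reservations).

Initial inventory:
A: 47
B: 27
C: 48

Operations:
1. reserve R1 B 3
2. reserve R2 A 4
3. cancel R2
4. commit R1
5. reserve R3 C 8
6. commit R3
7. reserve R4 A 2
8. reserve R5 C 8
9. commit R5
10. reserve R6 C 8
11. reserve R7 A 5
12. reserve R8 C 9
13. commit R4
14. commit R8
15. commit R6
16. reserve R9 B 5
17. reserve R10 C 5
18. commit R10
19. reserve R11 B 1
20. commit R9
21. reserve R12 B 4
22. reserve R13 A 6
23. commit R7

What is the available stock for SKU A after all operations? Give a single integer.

Answer: 34

Derivation:
Step 1: reserve R1 B 3 -> on_hand[A=47 B=27 C=48] avail[A=47 B=24 C=48] open={R1}
Step 2: reserve R2 A 4 -> on_hand[A=47 B=27 C=48] avail[A=43 B=24 C=48] open={R1,R2}
Step 3: cancel R2 -> on_hand[A=47 B=27 C=48] avail[A=47 B=24 C=48] open={R1}
Step 4: commit R1 -> on_hand[A=47 B=24 C=48] avail[A=47 B=24 C=48] open={}
Step 5: reserve R3 C 8 -> on_hand[A=47 B=24 C=48] avail[A=47 B=24 C=40] open={R3}
Step 6: commit R3 -> on_hand[A=47 B=24 C=40] avail[A=47 B=24 C=40] open={}
Step 7: reserve R4 A 2 -> on_hand[A=47 B=24 C=40] avail[A=45 B=24 C=40] open={R4}
Step 8: reserve R5 C 8 -> on_hand[A=47 B=24 C=40] avail[A=45 B=24 C=32] open={R4,R5}
Step 9: commit R5 -> on_hand[A=47 B=24 C=32] avail[A=45 B=24 C=32] open={R4}
Step 10: reserve R6 C 8 -> on_hand[A=47 B=24 C=32] avail[A=45 B=24 C=24] open={R4,R6}
Step 11: reserve R7 A 5 -> on_hand[A=47 B=24 C=32] avail[A=40 B=24 C=24] open={R4,R6,R7}
Step 12: reserve R8 C 9 -> on_hand[A=47 B=24 C=32] avail[A=40 B=24 C=15] open={R4,R6,R7,R8}
Step 13: commit R4 -> on_hand[A=45 B=24 C=32] avail[A=40 B=24 C=15] open={R6,R7,R8}
Step 14: commit R8 -> on_hand[A=45 B=24 C=23] avail[A=40 B=24 C=15] open={R6,R7}
Step 15: commit R6 -> on_hand[A=45 B=24 C=15] avail[A=40 B=24 C=15] open={R7}
Step 16: reserve R9 B 5 -> on_hand[A=45 B=24 C=15] avail[A=40 B=19 C=15] open={R7,R9}
Step 17: reserve R10 C 5 -> on_hand[A=45 B=24 C=15] avail[A=40 B=19 C=10] open={R10,R7,R9}
Step 18: commit R10 -> on_hand[A=45 B=24 C=10] avail[A=40 B=19 C=10] open={R7,R9}
Step 19: reserve R11 B 1 -> on_hand[A=45 B=24 C=10] avail[A=40 B=18 C=10] open={R11,R7,R9}
Step 20: commit R9 -> on_hand[A=45 B=19 C=10] avail[A=40 B=18 C=10] open={R11,R7}
Step 21: reserve R12 B 4 -> on_hand[A=45 B=19 C=10] avail[A=40 B=14 C=10] open={R11,R12,R7}
Step 22: reserve R13 A 6 -> on_hand[A=45 B=19 C=10] avail[A=34 B=14 C=10] open={R11,R12,R13,R7}
Step 23: commit R7 -> on_hand[A=40 B=19 C=10] avail[A=34 B=14 C=10] open={R11,R12,R13}
Final available[A] = 34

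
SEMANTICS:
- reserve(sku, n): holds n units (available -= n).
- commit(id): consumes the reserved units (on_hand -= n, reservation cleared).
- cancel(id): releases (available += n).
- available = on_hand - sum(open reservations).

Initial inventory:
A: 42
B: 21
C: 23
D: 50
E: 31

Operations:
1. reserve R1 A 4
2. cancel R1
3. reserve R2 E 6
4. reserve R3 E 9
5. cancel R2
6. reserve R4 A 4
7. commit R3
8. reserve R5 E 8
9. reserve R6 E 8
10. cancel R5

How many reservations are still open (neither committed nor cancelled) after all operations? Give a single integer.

Step 1: reserve R1 A 4 -> on_hand[A=42 B=21 C=23 D=50 E=31] avail[A=38 B=21 C=23 D=50 E=31] open={R1}
Step 2: cancel R1 -> on_hand[A=42 B=21 C=23 D=50 E=31] avail[A=42 B=21 C=23 D=50 E=31] open={}
Step 3: reserve R2 E 6 -> on_hand[A=42 B=21 C=23 D=50 E=31] avail[A=42 B=21 C=23 D=50 E=25] open={R2}
Step 4: reserve R3 E 9 -> on_hand[A=42 B=21 C=23 D=50 E=31] avail[A=42 B=21 C=23 D=50 E=16] open={R2,R3}
Step 5: cancel R2 -> on_hand[A=42 B=21 C=23 D=50 E=31] avail[A=42 B=21 C=23 D=50 E=22] open={R3}
Step 6: reserve R4 A 4 -> on_hand[A=42 B=21 C=23 D=50 E=31] avail[A=38 B=21 C=23 D=50 E=22] open={R3,R4}
Step 7: commit R3 -> on_hand[A=42 B=21 C=23 D=50 E=22] avail[A=38 B=21 C=23 D=50 E=22] open={R4}
Step 8: reserve R5 E 8 -> on_hand[A=42 B=21 C=23 D=50 E=22] avail[A=38 B=21 C=23 D=50 E=14] open={R4,R5}
Step 9: reserve R6 E 8 -> on_hand[A=42 B=21 C=23 D=50 E=22] avail[A=38 B=21 C=23 D=50 E=6] open={R4,R5,R6}
Step 10: cancel R5 -> on_hand[A=42 B=21 C=23 D=50 E=22] avail[A=38 B=21 C=23 D=50 E=14] open={R4,R6}
Open reservations: ['R4', 'R6'] -> 2

Answer: 2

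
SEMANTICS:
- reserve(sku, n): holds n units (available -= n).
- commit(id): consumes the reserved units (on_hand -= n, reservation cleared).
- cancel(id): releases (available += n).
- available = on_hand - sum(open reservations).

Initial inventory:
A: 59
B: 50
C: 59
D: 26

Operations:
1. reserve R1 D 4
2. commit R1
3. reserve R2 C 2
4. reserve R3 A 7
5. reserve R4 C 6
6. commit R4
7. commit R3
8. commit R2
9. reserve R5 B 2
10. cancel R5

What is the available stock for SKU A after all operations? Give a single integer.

Answer: 52

Derivation:
Step 1: reserve R1 D 4 -> on_hand[A=59 B=50 C=59 D=26] avail[A=59 B=50 C=59 D=22] open={R1}
Step 2: commit R1 -> on_hand[A=59 B=50 C=59 D=22] avail[A=59 B=50 C=59 D=22] open={}
Step 3: reserve R2 C 2 -> on_hand[A=59 B=50 C=59 D=22] avail[A=59 B=50 C=57 D=22] open={R2}
Step 4: reserve R3 A 7 -> on_hand[A=59 B=50 C=59 D=22] avail[A=52 B=50 C=57 D=22] open={R2,R3}
Step 5: reserve R4 C 6 -> on_hand[A=59 B=50 C=59 D=22] avail[A=52 B=50 C=51 D=22] open={R2,R3,R4}
Step 6: commit R4 -> on_hand[A=59 B=50 C=53 D=22] avail[A=52 B=50 C=51 D=22] open={R2,R3}
Step 7: commit R3 -> on_hand[A=52 B=50 C=53 D=22] avail[A=52 B=50 C=51 D=22] open={R2}
Step 8: commit R2 -> on_hand[A=52 B=50 C=51 D=22] avail[A=52 B=50 C=51 D=22] open={}
Step 9: reserve R5 B 2 -> on_hand[A=52 B=50 C=51 D=22] avail[A=52 B=48 C=51 D=22] open={R5}
Step 10: cancel R5 -> on_hand[A=52 B=50 C=51 D=22] avail[A=52 B=50 C=51 D=22] open={}
Final available[A] = 52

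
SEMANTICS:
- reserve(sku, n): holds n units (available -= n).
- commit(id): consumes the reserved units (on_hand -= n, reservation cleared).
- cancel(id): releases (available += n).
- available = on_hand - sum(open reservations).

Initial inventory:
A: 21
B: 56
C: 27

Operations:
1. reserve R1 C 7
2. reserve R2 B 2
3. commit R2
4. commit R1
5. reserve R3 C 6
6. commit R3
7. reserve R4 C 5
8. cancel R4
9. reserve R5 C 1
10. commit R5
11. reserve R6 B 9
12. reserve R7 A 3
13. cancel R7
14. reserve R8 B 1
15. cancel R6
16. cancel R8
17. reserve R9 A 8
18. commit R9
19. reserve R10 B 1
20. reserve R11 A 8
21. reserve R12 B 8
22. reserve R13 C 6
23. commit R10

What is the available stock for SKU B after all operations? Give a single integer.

Step 1: reserve R1 C 7 -> on_hand[A=21 B=56 C=27] avail[A=21 B=56 C=20] open={R1}
Step 2: reserve R2 B 2 -> on_hand[A=21 B=56 C=27] avail[A=21 B=54 C=20] open={R1,R2}
Step 3: commit R2 -> on_hand[A=21 B=54 C=27] avail[A=21 B=54 C=20] open={R1}
Step 4: commit R1 -> on_hand[A=21 B=54 C=20] avail[A=21 B=54 C=20] open={}
Step 5: reserve R3 C 6 -> on_hand[A=21 B=54 C=20] avail[A=21 B=54 C=14] open={R3}
Step 6: commit R3 -> on_hand[A=21 B=54 C=14] avail[A=21 B=54 C=14] open={}
Step 7: reserve R4 C 5 -> on_hand[A=21 B=54 C=14] avail[A=21 B=54 C=9] open={R4}
Step 8: cancel R4 -> on_hand[A=21 B=54 C=14] avail[A=21 B=54 C=14] open={}
Step 9: reserve R5 C 1 -> on_hand[A=21 B=54 C=14] avail[A=21 B=54 C=13] open={R5}
Step 10: commit R5 -> on_hand[A=21 B=54 C=13] avail[A=21 B=54 C=13] open={}
Step 11: reserve R6 B 9 -> on_hand[A=21 B=54 C=13] avail[A=21 B=45 C=13] open={R6}
Step 12: reserve R7 A 3 -> on_hand[A=21 B=54 C=13] avail[A=18 B=45 C=13] open={R6,R7}
Step 13: cancel R7 -> on_hand[A=21 B=54 C=13] avail[A=21 B=45 C=13] open={R6}
Step 14: reserve R8 B 1 -> on_hand[A=21 B=54 C=13] avail[A=21 B=44 C=13] open={R6,R8}
Step 15: cancel R6 -> on_hand[A=21 B=54 C=13] avail[A=21 B=53 C=13] open={R8}
Step 16: cancel R8 -> on_hand[A=21 B=54 C=13] avail[A=21 B=54 C=13] open={}
Step 17: reserve R9 A 8 -> on_hand[A=21 B=54 C=13] avail[A=13 B=54 C=13] open={R9}
Step 18: commit R9 -> on_hand[A=13 B=54 C=13] avail[A=13 B=54 C=13] open={}
Step 19: reserve R10 B 1 -> on_hand[A=13 B=54 C=13] avail[A=13 B=53 C=13] open={R10}
Step 20: reserve R11 A 8 -> on_hand[A=13 B=54 C=13] avail[A=5 B=53 C=13] open={R10,R11}
Step 21: reserve R12 B 8 -> on_hand[A=13 B=54 C=13] avail[A=5 B=45 C=13] open={R10,R11,R12}
Step 22: reserve R13 C 6 -> on_hand[A=13 B=54 C=13] avail[A=5 B=45 C=7] open={R10,R11,R12,R13}
Step 23: commit R10 -> on_hand[A=13 B=53 C=13] avail[A=5 B=45 C=7] open={R11,R12,R13}
Final available[B] = 45

Answer: 45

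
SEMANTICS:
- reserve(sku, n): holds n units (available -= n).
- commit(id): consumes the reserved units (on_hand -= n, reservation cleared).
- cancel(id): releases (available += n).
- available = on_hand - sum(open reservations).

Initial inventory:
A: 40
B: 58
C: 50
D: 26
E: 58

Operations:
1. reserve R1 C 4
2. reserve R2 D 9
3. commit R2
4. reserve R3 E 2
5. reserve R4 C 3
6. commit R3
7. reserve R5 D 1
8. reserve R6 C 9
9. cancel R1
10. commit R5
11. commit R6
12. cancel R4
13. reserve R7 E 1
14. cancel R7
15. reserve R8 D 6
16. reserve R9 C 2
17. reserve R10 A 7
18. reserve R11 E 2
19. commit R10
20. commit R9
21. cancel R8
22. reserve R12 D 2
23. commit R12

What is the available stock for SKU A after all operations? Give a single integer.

Step 1: reserve R1 C 4 -> on_hand[A=40 B=58 C=50 D=26 E=58] avail[A=40 B=58 C=46 D=26 E=58] open={R1}
Step 2: reserve R2 D 9 -> on_hand[A=40 B=58 C=50 D=26 E=58] avail[A=40 B=58 C=46 D=17 E=58] open={R1,R2}
Step 3: commit R2 -> on_hand[A=40 B=58 C=50 D=17 E=58] avail[A=40 B=58 C=46 D=17 E=58] open={R1}
Step 4: reserve R3 E 2 -> on_hand[A=40 B=58 C=50 D=17 E=58] avail[A=40 B=58 C=46 D=17 E=56] open={R1,R3}
Step 5: reserve R4 C 3 -> on_hand[A=40 B=58 C=50 D=17 E=58] avail[A=40 B=58 C=43 D=17 E=56] open={R1,R3,R4}
Step 6: commit R3 -> on_hand[A=40 B=58 C=50 D=17 E=56] avail[A=40 B=58 C=43 D=17 E=56] open={R1,R4}
Step 7: reserve R5 D 1 -> on_hand[A=40 B=58 C=50 D=17 E=56] avail[A=40 B=58 C=43 D=16 E=56] open={R1,R4,R5}
Step 8: reserve R6 C 9 -> on_hand[A=40 B=58 C=50 D=17 E=56] avail[A=40 B=58 C=34 D=16 E=56] open={R1,R4,R5,R6}
Step 9: cancel R1 -> on_hand[A=40 B=58 C=50 D=17 E=56] avail[A=40 B=58 C=38 D=16 E=56] open={R4,R5,R6}
Step 10: commit R5 -> on_hand[A=40 B=58 C=50 D=16 E=56] avail[A=40 B=58 C=38 D=16 E=56] open={R4,R6}
Step 11: commit R6 -> on_hand[A=40 B=58 C=41 D=16 E=56] avail[A=40 B=58 C=38 D=16 E=56] open={R4}
Step 12: cancel R4 -> on_hand[A=40 B=58 C=41 D=16 E=56] avail[A=40 B=58 C=41 D=16 E=56] open={}
Step 13: reserve R7 E 1 -> on_hand[A=40 B=58 C=41 D=16 E=56] avail[A=40 B=58 C=41 D=16 E=55] open={R7}
Step 14: cancel R7 -> on_hand[A=40 B=58 C=41 D=16 E=56] avail[A=40 B=58 C=41 D=16 E=56] open={}
Step 15: reserve R8 D 6 -> on_hand[A=40 B=58 C=41 D=16 E=56] avail[A=40 B=58 C=41 D=10 E=56] open={R8}
Step 16: reserve R9 C 2 -> on_hand[A=40 B=58 C=41 D=16 E=56] avail[A=40 B=58 C=39 D=10 E=56] open={R8,R9}
Step 17: reserve R10 A 7 -> on_hand[A=40 B=58 C=41 D=16 E=56] avail[A=33 B=58 C=39 D=10 E=56] open={R10,R8,R9}
Step 18: reserve R11 E 2 -> on_hand[A=40 B=58 C=41 D=16 E=56] avail[A=33 B=58 C=39 D=10 E=54] open={R10,R11,R8,R9}
Step 19: commit R10 -> on_hand[A=33 B=58 C=41 D=16 E=56] avail[A=33 B=58 C=39 D=10 E=54] open={R11,R8,R9}
Step 20: commit R9 -> on_hand[A=33 B=58 C=39 D=16 E=56] avail[A=33 B=58 C=39 D=10 E=54] open={R11,R8}
Step 21: cancel R8 -> on_hand[A=33 B=58 C=39 D=16 E=56] avail[A=33 B=58 C=39 D=16 E=54] open={R11}
Step 22: reserve R12 D 2 -> on_hand[A=33 B=58 C=39 D=16 E=56] avail[A=33 B=58 C=39 D=14 E=54] open={R11,R12}
Step 23: commit R12 -> on_hand[A=33 B=58 C=39 D=14 E=56] avail[A=33 B=58 C=39 D=14 E=54] open={R11}
Final available[A] = 33

Answer: 33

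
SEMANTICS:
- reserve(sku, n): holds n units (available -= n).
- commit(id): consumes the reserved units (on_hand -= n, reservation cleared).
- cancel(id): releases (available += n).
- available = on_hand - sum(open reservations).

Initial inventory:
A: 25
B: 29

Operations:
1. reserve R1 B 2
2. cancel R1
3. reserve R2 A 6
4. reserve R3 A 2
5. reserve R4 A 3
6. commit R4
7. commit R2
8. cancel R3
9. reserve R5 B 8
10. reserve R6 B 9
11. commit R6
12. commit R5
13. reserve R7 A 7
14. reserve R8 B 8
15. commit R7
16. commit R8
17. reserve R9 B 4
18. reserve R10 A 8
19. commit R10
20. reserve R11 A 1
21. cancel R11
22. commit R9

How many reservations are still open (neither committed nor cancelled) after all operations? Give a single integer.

Answer: 0

Derivation:
Step 1: reserve R1 B 2 -> on_hand[A=25 B=29] avail[A=25 B=27] open={R1}
Step 2: cancel R1 -> on_hand[A=25 B=29] avail[A=25 B=29] open={}
Step 3: reserve R2 A 6 -> on_hand[A=25 B=29] avail[A=19 B=29] open={R2}
Step 4: reserve R3 A 2 -> on_hand[A=25 B=29] avail[A=17 B=29] open={R2,R3}
Step 5: reserve R4 A 3 -> on_hand[A=25 B=29] avail[A=14 B=29] open={R2,R3,R4}
Step 6: commit R4 -> on_hand[A=22 B=29] avail[A=14 B=29] open={R2,R3}
Step 7: commit R2 -> on_hand[A=16 B=29] avail[A=14 B=29] open={R3}
Step 8: cancel R3 -> on_hand[A=16 B=29] avail[A=16 B=29] open={}
Step 9: reserve R5 B 8 -> on_hand[A=16 B=29] avail[A=16 B=21] open={R5}
Step 10: reserve R6 B 9 -> on_hand[A=16 B=29] avail[A=16 B=12] open={R5,R6}
Step 11: commit R6 -> on_hand[A=16 B=20] avail[A=16 B=12] open={R5}
Step 12: commit R5 -> on_hand[A=16 B=12] avail[A=16 B=12] open={}
Step 13: reserve R7 A 7 -> on_hand[A=16 B=12] avail[A=9 B=12] open={R7}
Step 14: reserve R8 B 8 -> on_hand[A=16 B=12] avail[A=9 B=4] open={R7,R8}
Step 15: commit R7 -> on_hand[A=9 B=12] avail[A=9 B=4] open={R8}
Step 16: commit R8 -> on_hand[A=9 B=4] avail[A=9 B=4] open={}
Step 17: reserve R9 B 4 -> on_hand[A=9 B=4] avail[A=9 B=0] open={R9}
Step 18: reserve R10 A 8 -> on_hand[A=9 B=4] avail[A=1 B=0] open={R10,R9}
Step 19: commit R10 -> on_hand[A=1 B=4] avail[A=1 B=0] open={R9}
Step 20: reserve R11 A 1 -> on_hand[A=1 B=4] avail[A=0 B=0] open={R11,R9}
Step 21: cancel R11 -> on_hand[A=1 B=4] avail[A=1 B=0] open={R9}
Step 22: commit R9 -> on_hand[A=1 B=0] avail[A=1 B=0] open={}
Open reservations: [] -> 0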